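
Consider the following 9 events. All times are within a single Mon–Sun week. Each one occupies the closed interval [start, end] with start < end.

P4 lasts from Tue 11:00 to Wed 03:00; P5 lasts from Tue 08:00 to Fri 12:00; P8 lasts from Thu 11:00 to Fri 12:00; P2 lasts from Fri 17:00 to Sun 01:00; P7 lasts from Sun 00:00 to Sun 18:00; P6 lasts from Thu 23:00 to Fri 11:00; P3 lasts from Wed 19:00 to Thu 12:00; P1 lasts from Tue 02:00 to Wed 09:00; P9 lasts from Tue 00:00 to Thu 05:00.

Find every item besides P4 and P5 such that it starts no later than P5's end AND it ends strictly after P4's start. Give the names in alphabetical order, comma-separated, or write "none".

P1, P3, P6, P8, P9

Conditions: its start is no later than P5's end (X.start <= Fri 12:00) AND its end is strictly after P4's start (X.end > Tue 11:00).
P1: start Tue 02:00 <= Fri 12:00? ✓; end Wed 09:00 > Tue 11:00? ✓ → yes.
P2: start Fri 17:00 <= Fri 12:00? ✗; end Sun 01:00 > Tue 11:00? ✓ → no.
P3: start Wed 19:00 <= Fri 12:00? ✓; end Thu 12:00 > Tue 11:00? ✓ → yes.
P6: start Thu 23:00 <= Fri 12:00? ✓; end Fri 11:00 > Tue 11:00? ✓ → yes.
P7: start Sun 00:00 <= Fri 12:00? ✗; end Sun 18:00 > Tue 11:00? ✓ → no.
P8: start Thu 11:00 <= Fri 12:00? ✓; end Fri 12:00 > Tue 11:00? ✓ → yes.
P9: start Tue 00:00 <= Fri 12:00? ✓; end Thu 05:00 > Tue 11:00? ✓ → yes.
Result: P1, P3, P6, P8, P9.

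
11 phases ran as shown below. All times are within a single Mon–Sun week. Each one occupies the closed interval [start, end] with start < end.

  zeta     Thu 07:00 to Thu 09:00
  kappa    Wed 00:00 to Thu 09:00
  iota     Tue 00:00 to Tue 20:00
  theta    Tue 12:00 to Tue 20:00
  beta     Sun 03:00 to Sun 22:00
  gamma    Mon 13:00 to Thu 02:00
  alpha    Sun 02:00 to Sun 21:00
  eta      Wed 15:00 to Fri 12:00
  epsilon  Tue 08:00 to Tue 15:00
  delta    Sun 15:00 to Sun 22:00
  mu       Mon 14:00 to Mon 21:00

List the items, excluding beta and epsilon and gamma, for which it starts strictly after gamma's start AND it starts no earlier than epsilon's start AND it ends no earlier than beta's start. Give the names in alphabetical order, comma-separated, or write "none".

Conditions: its start is strictly after gamma's start (X.start > Mon 13:00) AND its start is no earlier than epsilon's start (X.start >= Tue 08:00) AND its end is no earlier than beta's start (X.end >= Sun 03:00).
alpha: start Sun 02:00 > Mon 13:00? ✓; start Sun 02:00 >= Tue 08:00? ✓; end Sun 21:00 >= Sun 03:00? ✓ → yes.
delta: start Sun 15:00 > Mon 13:00? ✓; start Sun 15:00 >= Tue 08:00? ✓; end Sun 22:00 >= Sun 03:00? ✓ → yes.
eta: start Wed 15:00 > Mon 13:00? ✓; start Wed 15:00 >= Tue 08:00? ✓; end Fri 12:00 >= Sun 03:00? ✗ → no.
iota: start Tue 00:00 > Mon 13:00? ✓; start Tue 00:00 >= Tue 08:00? ✗; end Tue 20:00 >= Sun 03:00? ✗ → no.
kappa: start Wed 00:00 > Mon 13:00? ✓; start Wed 00:00 >= Tue 08:00? ✓; end Thu 09:00 >= Sun 03:00? ✗ → no.
mu: start Mon 14:00 > Mon 13:00? ✓; start Mon 14:00 >= Tue 08:00? ✗; end Mon 21:00 >= Sun 03:00? ✗ → no.
theta: start Tue 12:00 > Mon 13:00? ✓; start Tue 12:00 >= Tue 08:00? ✓; end Tue 20:00 >= Sun 03:00? ✗ → no.
zeta: start Thu 07:00 > Mon 13:00? ✓; start Thu 07:00 >= Tue 08:00? ✓; end Thu 09:00 >= Sun 03:00? ✗ → no.
Result: alpha, delta.

alpha, delta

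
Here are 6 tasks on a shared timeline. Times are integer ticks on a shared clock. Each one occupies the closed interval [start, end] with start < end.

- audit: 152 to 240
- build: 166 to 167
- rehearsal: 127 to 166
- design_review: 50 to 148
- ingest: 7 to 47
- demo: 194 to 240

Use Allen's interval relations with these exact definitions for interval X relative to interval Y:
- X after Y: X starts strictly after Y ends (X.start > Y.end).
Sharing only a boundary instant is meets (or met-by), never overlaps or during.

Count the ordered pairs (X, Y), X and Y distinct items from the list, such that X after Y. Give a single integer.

10

Checking all 30 ordered pairs for relation 'after'; matching pairs in alphabetical order:
(audit, design_review): audit after design_review ✓
(audit, ingest): audit after ingest ✓
(build, design_review): build after design_review ✓
(build, ingest): build after ingest ✓
(demo, build): demo after build ✓
(demo, design_review): demo after design_review ✓
(demo, ingest): demo after ingest ✓
(demo, rehearsal): demo after rehearsal ✓
(design_review, ingest): design_review after ingest ✓
(rehearsal, ingest): rehearsal after ingest ✓
Count: 10.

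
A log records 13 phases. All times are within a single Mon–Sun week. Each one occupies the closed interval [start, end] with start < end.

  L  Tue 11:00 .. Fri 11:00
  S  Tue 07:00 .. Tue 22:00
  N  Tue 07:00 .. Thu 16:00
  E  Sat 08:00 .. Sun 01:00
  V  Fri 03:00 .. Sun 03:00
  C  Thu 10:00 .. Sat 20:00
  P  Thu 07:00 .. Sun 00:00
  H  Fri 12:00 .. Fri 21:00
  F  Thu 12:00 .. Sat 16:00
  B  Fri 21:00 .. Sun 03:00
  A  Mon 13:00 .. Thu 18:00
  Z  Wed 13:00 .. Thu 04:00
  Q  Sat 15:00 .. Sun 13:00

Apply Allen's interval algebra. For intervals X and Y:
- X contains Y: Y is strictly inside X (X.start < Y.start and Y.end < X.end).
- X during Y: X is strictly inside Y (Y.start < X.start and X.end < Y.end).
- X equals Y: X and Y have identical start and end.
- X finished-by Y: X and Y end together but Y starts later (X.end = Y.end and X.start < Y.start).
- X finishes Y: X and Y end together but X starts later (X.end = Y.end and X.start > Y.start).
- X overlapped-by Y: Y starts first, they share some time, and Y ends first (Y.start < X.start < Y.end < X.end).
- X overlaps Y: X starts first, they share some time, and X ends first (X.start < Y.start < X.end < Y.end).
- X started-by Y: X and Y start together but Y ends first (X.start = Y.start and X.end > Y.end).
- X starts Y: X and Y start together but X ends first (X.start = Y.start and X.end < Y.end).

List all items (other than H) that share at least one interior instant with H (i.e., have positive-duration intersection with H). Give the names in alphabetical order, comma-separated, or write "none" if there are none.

Target H = [Fri 12:00, Fri 21:00].
A [Mon 13:00, Thu 18:00] → before → no.
B [Fri 21:00, Sun 03:00] → met-by → no.
C [Thu 10:00, Sat 20:00] → contains → yes.
E [Sat 08:00, Sun 01:00] → after → no.
F [Thu 12:00, Sat 16:00] → contains → yes.
L [Tue 11:00, Fri 11:00] → before → no.
N [Tue 07:00, Thu 16:00] → before → no.
P [Thu 07:00, Sun 00:00] → contains → yes.
Q [Sat 15:00, Sun 13:00] → after → no.
S [Tue 07:00, Tue 22:00] → before → no.
V [Fri 03:00, Sun 03:00] → contains → yes.
Z [Wed 13:00, Thu 04:00] → before → no.
Result: C, F, P, V.

C, F, P, V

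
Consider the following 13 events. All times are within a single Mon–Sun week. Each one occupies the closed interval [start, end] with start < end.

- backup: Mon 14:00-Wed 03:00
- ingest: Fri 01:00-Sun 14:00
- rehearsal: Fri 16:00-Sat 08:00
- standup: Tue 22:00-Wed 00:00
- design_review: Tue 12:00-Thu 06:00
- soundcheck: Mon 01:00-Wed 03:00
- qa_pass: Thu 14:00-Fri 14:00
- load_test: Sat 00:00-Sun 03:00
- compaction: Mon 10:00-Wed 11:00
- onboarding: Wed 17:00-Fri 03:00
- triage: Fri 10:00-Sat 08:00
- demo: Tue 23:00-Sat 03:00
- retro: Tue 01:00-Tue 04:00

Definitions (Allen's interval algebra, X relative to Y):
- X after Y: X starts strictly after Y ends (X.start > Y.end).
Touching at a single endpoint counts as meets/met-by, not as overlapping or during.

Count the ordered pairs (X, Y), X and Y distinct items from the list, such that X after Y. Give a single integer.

Checking all 156 ordered pairs for relation 'after'; matching pairs in alphabetical order:
(demo, retro): demo after retro ✓
(design_review, retro): design_review after retro ✓
(ingest, backup): ingest after backup ✓
(ingest, compaction): ingest after compaction ✓
(ingest, design_review): ingest after design_review ✓
(ingest, retro): ingest after retro ✓
(ingest, soundcheck): ingest after soundcheck ✓
(ingest, standup): ingest after standup ✓
(load_test, backup): load_test after backup ✓
(load_test, compaction): load_test after compaction ✓
(load_test, design_review): load_test after design_review ✓
(load_test, onboarding): load_test after onboarding ✓
(load_test, qa_pass): load_test after qa_pass ✓
(load_test, retro): load_test after retro ✓
(load_test, soundcheck): load_test after soundcheck ✓
(load_test, standup): load_test after standup ✓
(onboarding, backup): onboarding after backup ✓
(onboarding, compaction): onboarding after compaction ✓
(onboarding, retro): onboarding after retro ✓
(onboarding, soundcheck): onboarding after soundcheck ✓
(onboarding, standup): onboarding after standup ✓
(qa_pass, backup): qa_pass after backup ✓
(qa_pass, compaction): qa_pass after compaction ✓
(qa_pass, design_review): qa_pass after design_review ✓
... plus 19 further pairs not listed.
Count: 43.

43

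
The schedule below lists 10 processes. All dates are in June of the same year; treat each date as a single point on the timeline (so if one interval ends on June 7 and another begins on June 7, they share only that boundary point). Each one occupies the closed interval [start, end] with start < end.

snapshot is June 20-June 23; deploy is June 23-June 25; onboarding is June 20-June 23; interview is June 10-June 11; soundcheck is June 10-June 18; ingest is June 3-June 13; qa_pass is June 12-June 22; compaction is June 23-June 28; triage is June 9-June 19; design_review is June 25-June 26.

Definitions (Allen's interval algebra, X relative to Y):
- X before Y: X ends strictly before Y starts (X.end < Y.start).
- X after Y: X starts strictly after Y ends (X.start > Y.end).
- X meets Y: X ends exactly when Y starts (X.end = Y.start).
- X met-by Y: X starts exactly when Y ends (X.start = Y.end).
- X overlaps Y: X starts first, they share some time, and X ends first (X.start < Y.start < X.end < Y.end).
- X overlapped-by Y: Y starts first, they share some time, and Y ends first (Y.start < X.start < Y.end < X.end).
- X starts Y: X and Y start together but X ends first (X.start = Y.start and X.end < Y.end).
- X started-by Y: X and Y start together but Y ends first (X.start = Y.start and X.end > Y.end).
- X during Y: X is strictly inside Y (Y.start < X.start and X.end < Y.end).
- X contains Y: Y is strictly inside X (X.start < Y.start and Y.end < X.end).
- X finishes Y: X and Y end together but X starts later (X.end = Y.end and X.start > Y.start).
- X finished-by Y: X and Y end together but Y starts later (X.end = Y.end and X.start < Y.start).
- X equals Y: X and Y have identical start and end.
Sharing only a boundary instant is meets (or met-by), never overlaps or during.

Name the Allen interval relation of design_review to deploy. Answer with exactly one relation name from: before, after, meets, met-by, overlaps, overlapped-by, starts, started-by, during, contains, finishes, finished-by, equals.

met-by

design_review = [June 25, June 26]; deploy = [June 23, June 25].
Compare endpoints: design_review.start > deploy.start, design_review.start = deploy.end, design_review.end > deploy.start, design_review.end > deploy.end.
That pattern is 'met-by'.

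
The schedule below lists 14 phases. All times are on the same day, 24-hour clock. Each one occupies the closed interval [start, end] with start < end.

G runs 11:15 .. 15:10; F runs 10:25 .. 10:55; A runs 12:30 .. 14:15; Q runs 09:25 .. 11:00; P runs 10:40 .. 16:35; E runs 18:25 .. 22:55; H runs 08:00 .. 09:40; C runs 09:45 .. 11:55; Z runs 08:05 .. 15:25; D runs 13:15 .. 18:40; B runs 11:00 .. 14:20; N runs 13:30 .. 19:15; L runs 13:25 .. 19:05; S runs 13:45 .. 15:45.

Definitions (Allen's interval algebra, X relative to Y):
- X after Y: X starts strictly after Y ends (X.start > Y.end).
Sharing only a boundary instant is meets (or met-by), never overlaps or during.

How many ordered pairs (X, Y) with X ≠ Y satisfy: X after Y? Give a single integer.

38

Checking all 182 ordered pairs for relation 'after'; matching pairs in alphabetical order:
(A, C): A after C ✓
(A, F): A after F ✓
(A, H): A after H ✓
(A, Q): A after Q ✓
(B, F): B after F ✓
(B, H): B after H ✓
(C, H): C after H ✓
(D, C): D after C ✓
(D, F): D after F ✓
(D, H): D after H ✓
(D, Q): D after Q ✓
(E, A): E after A ✓
(E, B): E after B ✓
(E, C): E after C ✓
(E, F): E after F ✓
(E, G): E after G ✓
(E, H): E after H ✓
(E, P): E after P ✓
(E, Q): E after Q ✓
(E, S): E after S ✓
(E, Z): E after Z ✓
(F, H): F after H ✓
(G, F): G after F ✓
(G, H): G after H ✓
... plus 14 further pairs not listed.
Count: 38.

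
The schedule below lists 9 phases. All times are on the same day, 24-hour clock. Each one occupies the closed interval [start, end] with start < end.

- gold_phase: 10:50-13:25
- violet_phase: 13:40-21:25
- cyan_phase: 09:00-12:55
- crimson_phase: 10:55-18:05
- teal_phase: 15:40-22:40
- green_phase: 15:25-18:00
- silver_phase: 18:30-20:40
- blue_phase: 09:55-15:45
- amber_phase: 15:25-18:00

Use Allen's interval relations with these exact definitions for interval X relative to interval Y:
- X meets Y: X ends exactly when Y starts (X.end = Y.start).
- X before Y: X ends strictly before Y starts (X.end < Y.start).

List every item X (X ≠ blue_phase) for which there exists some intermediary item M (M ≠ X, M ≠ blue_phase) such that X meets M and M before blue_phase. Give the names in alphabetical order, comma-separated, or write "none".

Target blue_phase = [09:55, 15:45].
Intermediaries M with M before blue_phase: none.
Union: none.

none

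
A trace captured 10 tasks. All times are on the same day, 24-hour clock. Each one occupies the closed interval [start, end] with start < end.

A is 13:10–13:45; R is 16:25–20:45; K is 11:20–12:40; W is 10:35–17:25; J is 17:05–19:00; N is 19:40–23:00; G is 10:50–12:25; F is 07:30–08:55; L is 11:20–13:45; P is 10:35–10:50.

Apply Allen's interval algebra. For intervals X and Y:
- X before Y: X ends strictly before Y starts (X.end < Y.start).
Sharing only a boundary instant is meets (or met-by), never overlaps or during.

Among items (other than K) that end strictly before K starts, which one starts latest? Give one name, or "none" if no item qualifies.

Target K = [11:20, 12:40].
A [13:10, 13:45] → after → excluded.
F [07:30, 08:55] → before → candidate.
G [10:50, 12:25] → overlaps → excluded.
J [17:05, 19:00] → after → excluded.
L [11:20, 13:45] → started-by → excluded.
N [19:40, 23:00] → after → excluded.
P [10:35, 10:50] → before → candidate.
R [16:25, 20:45] → after → excluded.
W [10:35, 17:25] → contains → excluded.
Among candidates, latest start is 10:35 → P.

P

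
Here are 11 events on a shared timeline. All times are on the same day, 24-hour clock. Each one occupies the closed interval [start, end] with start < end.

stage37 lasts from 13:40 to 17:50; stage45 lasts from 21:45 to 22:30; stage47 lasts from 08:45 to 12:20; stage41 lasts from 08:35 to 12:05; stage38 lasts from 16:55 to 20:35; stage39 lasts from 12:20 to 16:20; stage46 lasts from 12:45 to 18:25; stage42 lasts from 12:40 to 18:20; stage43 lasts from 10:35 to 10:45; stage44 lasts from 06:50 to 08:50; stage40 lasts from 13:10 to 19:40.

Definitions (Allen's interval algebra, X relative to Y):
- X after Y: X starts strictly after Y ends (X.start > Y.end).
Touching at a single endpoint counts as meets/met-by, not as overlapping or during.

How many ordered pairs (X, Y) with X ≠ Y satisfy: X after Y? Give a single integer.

Checking all 110 ordered pairs for relation 'after'; matching pairs in alphabetical order:
(stage37, stage41): stage37 after stage41 ✓
(stage37, stage43): stage37 after stage43 ✓
(stage37, stage44): stage37 after stage44 ✓
(stage37, stage47): stage37 after stage47 ✓
(stage38, stage39): stage38 after stage39 ✓
(stage38, stage41): stage38 after stage41 ✓
(stage38, stage43): stage38 after stage43 ✓
(stage38, stage44): stage38 after stage44 ✓
(stage38, stage47): stage38 after stage47 ✓
(stage39, stage41): stage39 after stage41 ✓
(stage39, stage43): stage39 after stage43 ✓
(stage39, stage44): stage39 after stage44 ✓
(stage40, stage41): stage40 after stage41 ✓
(stage40, stage43): stage40 after stage43 ✓
(stage40, stage44): stage40 after stage44 ✓
(stage40, stage47): stage40 after stage47 ✓
(stage42, stage41): stage42 after stage41 ✓
(stage42, stage43): stage42 after stage43 ✓
(stage42, stage44): stage42 after stage44 ✓
(stage42, stage47): stage42 after stage47 ✓
(stage43, stage44): stage43 after stage44 ✓
(stage45, stage37): stage45 after stage37 ✓
(stage45, stage38): stage45 after stage38 ✓
(stage45, stage39): stage45 after stage39 ✓
... plus 11 further pairs not listed.
Count: 35.

35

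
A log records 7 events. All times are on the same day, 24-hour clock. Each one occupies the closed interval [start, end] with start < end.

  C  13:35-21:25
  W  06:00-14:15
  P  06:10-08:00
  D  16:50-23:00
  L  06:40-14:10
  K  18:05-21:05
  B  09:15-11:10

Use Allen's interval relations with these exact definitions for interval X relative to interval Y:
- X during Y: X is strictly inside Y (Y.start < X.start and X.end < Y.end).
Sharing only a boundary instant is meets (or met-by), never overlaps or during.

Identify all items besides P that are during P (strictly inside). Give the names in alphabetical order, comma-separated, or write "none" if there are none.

Target P = [06:10, 08:00].
B [09:15, 11:10] → after → no.
C [13:35, 21:25] → after → no.
D [16:50, 23:00] → after → no.
K [18:05, 21:05] → after → no.
L [06:40, 14:10] → overlapped-by → no.
W [06:00, 14:15] → contains → no.
Result: none.

none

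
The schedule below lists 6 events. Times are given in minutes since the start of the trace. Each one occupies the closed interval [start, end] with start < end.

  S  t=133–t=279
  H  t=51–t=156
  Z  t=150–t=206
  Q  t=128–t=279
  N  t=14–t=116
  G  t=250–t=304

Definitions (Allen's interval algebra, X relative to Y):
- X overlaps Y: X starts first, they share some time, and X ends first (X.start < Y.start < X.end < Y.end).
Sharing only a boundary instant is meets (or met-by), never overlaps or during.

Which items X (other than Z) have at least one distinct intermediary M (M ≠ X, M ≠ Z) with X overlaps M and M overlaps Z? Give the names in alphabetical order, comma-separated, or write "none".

N

Target Z = [t=150, t=206].
Intermediaries M with M overlaps Z: H.
Via H — items with X overlaps H: N.
Union: N.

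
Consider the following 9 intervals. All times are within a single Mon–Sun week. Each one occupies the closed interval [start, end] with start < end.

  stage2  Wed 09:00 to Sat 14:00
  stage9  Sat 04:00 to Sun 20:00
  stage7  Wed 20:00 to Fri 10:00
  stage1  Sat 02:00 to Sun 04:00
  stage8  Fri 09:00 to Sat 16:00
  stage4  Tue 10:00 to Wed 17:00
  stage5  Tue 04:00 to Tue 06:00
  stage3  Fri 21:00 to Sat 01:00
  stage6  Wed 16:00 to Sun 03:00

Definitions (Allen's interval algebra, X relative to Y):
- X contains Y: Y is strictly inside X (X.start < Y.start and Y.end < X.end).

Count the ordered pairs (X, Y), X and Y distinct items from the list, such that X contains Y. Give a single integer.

Checking all 72 ordered pairs for relation 'contains'; matching pairs in alphabetical order:
(stage2, stage3): stage2 contains stage3 ✓
(stage2, stage7): stage2 contains stage7 ✓
(stage6, stage3): stage6 contains stage3 ✓
(stage6, stage7): stage6 contains stage7 ✓
(stage6, stage8): stage6 contains stage8 ✓
(stage8, stage3): stage8 contains stage3 ✓
Count: 6.

6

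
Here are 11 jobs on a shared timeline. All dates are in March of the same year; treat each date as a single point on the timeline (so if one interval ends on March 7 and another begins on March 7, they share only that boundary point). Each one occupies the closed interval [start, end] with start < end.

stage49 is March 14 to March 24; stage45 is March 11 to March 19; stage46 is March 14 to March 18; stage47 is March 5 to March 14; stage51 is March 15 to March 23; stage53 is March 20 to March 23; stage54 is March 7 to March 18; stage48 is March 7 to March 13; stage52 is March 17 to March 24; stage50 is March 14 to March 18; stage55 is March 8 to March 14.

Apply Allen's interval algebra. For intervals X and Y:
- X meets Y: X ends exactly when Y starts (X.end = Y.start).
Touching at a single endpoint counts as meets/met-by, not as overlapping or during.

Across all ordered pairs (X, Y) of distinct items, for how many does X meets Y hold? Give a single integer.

6

Checking all 110 ordered pairs for relation 'meets'; matching pairs in alphabetical order:
(stage47, stage46): stage47 meets stage46 ✓
(stage47, stage49): stage47 meets stage49 ✓
(stage47, stage50): stage47 meets stage50 ✓
(stage55, stage46): stage55 meets stage46 ✓
(stage55, stage49): stage55 meets stage49 ✓
(stage55, stage50): stage55 meets stage50 ✓
Count: 6.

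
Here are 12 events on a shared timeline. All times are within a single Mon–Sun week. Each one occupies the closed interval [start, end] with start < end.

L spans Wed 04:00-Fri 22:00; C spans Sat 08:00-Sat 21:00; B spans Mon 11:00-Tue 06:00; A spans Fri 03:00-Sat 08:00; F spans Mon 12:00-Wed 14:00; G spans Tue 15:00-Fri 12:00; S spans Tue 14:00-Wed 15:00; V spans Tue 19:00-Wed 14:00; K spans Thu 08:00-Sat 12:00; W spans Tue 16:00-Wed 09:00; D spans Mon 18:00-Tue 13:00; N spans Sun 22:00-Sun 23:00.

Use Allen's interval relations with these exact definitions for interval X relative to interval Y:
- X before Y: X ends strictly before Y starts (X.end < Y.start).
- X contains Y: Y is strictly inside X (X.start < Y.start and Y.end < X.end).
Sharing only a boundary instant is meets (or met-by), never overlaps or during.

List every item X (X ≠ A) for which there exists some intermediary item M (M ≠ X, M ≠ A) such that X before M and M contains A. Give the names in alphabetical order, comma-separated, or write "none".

Target A = [Fri 03:00, Sat 08:00].
Intermediaries M with M contains A: K.
Via K — items with X before K: B, D, F, S, V, W.
Union: B, D, F, S, V, W.

B, D, F, S, V, W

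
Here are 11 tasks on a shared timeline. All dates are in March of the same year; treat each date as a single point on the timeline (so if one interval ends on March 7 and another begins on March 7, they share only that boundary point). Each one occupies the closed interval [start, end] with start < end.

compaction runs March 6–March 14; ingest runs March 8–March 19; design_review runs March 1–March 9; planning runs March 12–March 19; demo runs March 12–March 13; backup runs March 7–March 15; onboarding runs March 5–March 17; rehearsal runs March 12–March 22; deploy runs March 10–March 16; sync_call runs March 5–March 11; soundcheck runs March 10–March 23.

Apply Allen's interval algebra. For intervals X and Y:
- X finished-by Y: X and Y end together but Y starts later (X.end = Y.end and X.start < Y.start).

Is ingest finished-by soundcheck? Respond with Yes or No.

ingest = [March 8, March 19], soundcheck = [March 10, March 23].
Actual relation of ingest to soundcheck: overlaps.
Asked whether 'finished-by' holds → No.

No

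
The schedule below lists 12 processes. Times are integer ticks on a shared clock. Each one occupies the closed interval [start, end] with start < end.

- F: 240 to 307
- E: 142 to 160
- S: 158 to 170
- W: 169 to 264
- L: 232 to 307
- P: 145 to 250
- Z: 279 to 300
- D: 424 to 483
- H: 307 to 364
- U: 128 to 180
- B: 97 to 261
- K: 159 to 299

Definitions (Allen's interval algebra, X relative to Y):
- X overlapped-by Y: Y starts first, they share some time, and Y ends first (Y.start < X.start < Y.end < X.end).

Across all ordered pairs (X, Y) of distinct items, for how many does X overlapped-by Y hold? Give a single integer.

21

Checking all 132 ordered pairs for relation 'overlapped-by'; matching pairs in alphabetical order:
(F, B): F overlapped-by B ✓
(F, K): F overlapped-by K ✓
(F, P): F overlapped-by P ✓
(F, W): F overlapped-by W ✓
(K, B): K overlapped-by B ✓
(K, E): K overlapped-by E ✓
(K, P): K overlapped-by P ✓
(K, S): K overlapped-by S ✓
(K, U): K overlapped-by U ✓
(L, B): L overlapped-by B ✓
(L, K): L overlapped-by K ✓
(L, P): L overlapped-by P ✓
(L, W): L overlapped-by W ✓
(P, E): P overlapped-by E ✓
(P, U): P overlapped-by U ✓
(S, E): S overlapped-by E ✓
(W, B): W overlapped-by B ✓
(W, P): W overlapped-by P ✓
(W, S): W overlapped-by S ✓
(W, U): W overlapped-by U ✓
(Z, K): Z overlapped-by K ✓
Count: 21.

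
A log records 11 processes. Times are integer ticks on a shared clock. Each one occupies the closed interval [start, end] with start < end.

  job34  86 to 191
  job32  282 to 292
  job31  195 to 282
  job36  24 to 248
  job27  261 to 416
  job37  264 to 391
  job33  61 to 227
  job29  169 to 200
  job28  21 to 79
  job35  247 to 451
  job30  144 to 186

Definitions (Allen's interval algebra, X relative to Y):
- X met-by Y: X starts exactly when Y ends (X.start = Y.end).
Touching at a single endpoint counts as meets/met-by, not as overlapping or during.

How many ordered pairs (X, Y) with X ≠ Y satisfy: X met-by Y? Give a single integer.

Checking all 110 ordered pairs for relation 'met-by'; matching pairs in alphabetical order:
(job32, job31): job32 met-by job31 ✓
Count: 1.

1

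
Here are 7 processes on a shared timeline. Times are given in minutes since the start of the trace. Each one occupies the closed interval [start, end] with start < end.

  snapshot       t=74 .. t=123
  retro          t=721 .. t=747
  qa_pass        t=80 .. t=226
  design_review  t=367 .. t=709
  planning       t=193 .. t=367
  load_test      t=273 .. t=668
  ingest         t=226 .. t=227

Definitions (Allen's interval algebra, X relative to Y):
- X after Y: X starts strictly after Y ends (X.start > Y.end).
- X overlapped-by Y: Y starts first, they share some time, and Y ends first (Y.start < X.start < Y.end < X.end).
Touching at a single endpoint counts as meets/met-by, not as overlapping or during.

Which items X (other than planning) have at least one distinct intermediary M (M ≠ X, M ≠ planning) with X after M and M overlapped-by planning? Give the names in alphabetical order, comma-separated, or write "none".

Target planning = [t=193, t=367].
Intermediaries M with M overlapped-by planning: load_test.
Via load_test — items with X after load_test: retro.
Union: retro.

retro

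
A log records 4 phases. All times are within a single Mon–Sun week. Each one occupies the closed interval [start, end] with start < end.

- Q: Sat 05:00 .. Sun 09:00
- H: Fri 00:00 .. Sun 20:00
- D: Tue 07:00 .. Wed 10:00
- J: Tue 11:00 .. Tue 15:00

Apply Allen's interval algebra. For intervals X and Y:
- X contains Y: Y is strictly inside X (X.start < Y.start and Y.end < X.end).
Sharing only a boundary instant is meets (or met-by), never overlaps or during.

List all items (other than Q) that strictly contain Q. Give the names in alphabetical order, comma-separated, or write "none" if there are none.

Target Q = [Sat 05:00, Sun 09:00].
D [Tue 07:00, Wed 10:00] → before → no.
H [Fri 00:00, Sun 20:00] → contains → yes.
J [Tue 11:00, Tue 15:00] → before → no.
Result: H.

H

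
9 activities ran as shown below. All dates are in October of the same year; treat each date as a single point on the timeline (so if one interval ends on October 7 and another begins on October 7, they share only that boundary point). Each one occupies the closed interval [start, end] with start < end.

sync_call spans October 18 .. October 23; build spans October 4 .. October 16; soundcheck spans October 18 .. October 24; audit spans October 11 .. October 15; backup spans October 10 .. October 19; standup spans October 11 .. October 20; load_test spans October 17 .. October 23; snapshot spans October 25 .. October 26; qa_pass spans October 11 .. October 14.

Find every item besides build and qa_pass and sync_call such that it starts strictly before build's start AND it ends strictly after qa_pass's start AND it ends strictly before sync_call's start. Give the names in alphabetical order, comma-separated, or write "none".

none

Conditions: its start is strictly before build's start (X.start < October 4) AND its end is strictly after qa_pass's start (X.end > October 11) AND its end is strictly before sync_call's start (X.end < October 18).
audit: start October 11 < October 4? ✗; end October 15 > October 11? ✓; end October 15 < October 18? ✓ → no.
backup: start October 10 < October 4? ✗; end October 19 > October 11? ✓; end October 19 < October 18? ✗ → no.
load_test: start October 17 < October 4? ✗; end October 23 > October 11? ✓; end October 23 < October 18? ✗ → no.
snapshot: start October 25 < October 4? ✗; end October 26 > October 11? ✓; end October 26 < October 18? ✗ → no.
soundcheck: start October 18 < October 4? ✗; end October 24 > October 11? ✓; end October 24 < October 18? ✗ → no.
standup: start October 11 < October 4? ✗; end October 20 > October 11? ✓; end October 20 < October 18? ✗ → no.
Result: none.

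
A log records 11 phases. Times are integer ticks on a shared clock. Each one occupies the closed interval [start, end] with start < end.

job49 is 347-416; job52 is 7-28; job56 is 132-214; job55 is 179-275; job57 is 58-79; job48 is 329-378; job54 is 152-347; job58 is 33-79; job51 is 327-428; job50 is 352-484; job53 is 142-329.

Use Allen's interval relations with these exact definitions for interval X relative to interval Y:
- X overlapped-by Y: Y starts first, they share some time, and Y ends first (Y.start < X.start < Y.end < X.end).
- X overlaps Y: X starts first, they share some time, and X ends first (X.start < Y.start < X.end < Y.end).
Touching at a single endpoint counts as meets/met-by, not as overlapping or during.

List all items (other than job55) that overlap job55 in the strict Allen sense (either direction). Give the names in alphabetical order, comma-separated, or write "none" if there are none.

Target job55 = [179, 275].
job48 [329, 378] → after → no.
job49 [347, 416] → after → no.
job50 [352, 484] → after → no.
job51 [327, 428] → after → no.
job52 [7, 28] → before → no.
job53 [142, 329] → contains → no.
job54 [152, 347] → contains → no.
job56 [132, 214] → overlaps → yes.
job57 [58, 79] → before → no.
job58 [33, 79] → before → no.
Result: job56.

job56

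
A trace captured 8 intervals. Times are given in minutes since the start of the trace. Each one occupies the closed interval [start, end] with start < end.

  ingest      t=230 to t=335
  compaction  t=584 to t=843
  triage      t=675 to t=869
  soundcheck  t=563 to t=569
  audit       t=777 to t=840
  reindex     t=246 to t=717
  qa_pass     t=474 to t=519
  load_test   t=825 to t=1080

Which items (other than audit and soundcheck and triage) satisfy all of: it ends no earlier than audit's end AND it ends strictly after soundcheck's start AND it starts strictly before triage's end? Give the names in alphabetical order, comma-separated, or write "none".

Conditions: its end is no earlier than audit's end (X.end >= t=840) AND its end is strictly after soundcheck's start (X.end > t=563) AND its start is strictly before triage's end (X.start < t=869).
compaction: end t=843 >= t=840? ✓; end t=843 > t=563? ✓; start t=584 < t=869? ✓ → yes.
ingest: end t=335 >= t=840? ✗; end t=335 > t=563? ✗; start t=230 < t=869? ✓ → no.
load_test: end t=1080 >= t=840? ✓; end t=1080 > t=563? ✓; start t=825 < t=869? ✓ → yes.
qa_pass: end t=519 >= t=840? ✗; end t=519 > t=563? ✗; start t=474 < t=869? ✓ → no.
reindex: end t=717 >= t=840? ✗; end t=717 > t=563? ✓; start t=246 < t=869? ✓ → no.
Result: compaction, load_test.

compaction, load_test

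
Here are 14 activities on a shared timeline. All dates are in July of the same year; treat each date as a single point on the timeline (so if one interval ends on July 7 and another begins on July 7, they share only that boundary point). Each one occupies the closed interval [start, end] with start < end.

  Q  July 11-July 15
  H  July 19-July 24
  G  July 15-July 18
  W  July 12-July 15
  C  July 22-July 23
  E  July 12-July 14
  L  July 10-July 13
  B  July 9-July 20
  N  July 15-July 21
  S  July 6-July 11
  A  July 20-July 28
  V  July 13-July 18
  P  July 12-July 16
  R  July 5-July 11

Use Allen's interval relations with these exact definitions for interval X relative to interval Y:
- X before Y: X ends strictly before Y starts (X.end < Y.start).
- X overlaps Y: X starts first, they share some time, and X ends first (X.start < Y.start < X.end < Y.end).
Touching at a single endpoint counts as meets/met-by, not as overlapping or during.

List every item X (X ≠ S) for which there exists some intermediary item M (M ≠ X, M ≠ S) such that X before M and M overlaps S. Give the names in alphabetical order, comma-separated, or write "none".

Target S = [July 6, July 11].
Intermediaries M with M overlaps S: none.
Union: none.

none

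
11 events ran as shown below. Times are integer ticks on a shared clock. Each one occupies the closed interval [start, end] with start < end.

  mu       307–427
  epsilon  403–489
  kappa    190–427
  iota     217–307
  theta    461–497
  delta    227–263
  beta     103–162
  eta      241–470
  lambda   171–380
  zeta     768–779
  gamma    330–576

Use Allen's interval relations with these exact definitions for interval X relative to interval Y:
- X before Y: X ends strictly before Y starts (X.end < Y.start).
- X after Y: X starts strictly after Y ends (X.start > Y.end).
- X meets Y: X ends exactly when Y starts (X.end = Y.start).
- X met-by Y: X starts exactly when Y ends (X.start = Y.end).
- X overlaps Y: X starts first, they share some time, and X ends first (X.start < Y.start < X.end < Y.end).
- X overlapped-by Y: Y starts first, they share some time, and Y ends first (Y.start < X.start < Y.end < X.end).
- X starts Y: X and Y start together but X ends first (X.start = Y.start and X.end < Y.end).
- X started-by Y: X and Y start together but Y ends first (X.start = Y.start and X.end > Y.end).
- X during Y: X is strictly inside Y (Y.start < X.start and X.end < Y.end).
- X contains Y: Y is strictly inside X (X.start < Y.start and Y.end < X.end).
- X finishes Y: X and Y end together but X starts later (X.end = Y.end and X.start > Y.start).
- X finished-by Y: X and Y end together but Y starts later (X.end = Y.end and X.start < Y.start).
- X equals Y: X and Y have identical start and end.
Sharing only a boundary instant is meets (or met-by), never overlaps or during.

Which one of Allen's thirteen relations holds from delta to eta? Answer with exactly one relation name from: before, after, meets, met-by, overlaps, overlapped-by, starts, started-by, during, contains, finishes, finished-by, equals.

overlaps

delta = [227, 263]; eta = [241, 470].
Compare endpoints: delta.start < eta.start, delta.start < eta.end, delta.end > eta.start, delta.end < eta.end.
That pattern is 'overlaps'.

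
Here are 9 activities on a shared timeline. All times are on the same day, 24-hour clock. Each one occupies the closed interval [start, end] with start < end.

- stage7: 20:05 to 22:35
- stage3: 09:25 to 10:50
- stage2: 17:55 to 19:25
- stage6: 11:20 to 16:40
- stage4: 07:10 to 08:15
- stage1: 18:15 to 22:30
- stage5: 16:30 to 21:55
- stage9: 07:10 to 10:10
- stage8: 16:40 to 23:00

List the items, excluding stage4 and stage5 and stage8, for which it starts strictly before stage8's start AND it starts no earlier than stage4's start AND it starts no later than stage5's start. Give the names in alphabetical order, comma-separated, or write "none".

Conditions: its start is strictly before stage8's start (X.start < 16:40) AND its start is no earlier than stage4's start (X.start >= 07:10) AND its start is no later than stage5's start (X.start <= 16:30).
stage1: start 18:15 < 16:40? ✗; start 18:15 >= 07:10? ✓; start 18:15 <= 16:30? ✗ → no.
stage2: start 17:55 < 16:40? ✗; start 17:55 >= 07:10? ✓; start 17:55 <= 16:30? ✗ → no.
stage3: start 09:25 < 16:40? ✓; start 09:25 >= 07:10? ✓; start 09:25 <= 16:30? ✓ → yes.
stage6: start 11:20 < 16:40? ✓; start 11:20 >= 07:10? ✓; start 11:20 <= 16:30? ✓ → yes.
stage7: start 20:05 < 16:40? ✗; start 20:05 >= 07:10? ✓; start 20:05 <= 16:30? ✗ → no.
stage9: start 07:10 < 16:40? ✓; start 07:10 >= 07:10? ✓; start 07:10 <= 16:30? ✓ → yes.
Result: stage3, stage6, stage9.

stage3, stage6, stage9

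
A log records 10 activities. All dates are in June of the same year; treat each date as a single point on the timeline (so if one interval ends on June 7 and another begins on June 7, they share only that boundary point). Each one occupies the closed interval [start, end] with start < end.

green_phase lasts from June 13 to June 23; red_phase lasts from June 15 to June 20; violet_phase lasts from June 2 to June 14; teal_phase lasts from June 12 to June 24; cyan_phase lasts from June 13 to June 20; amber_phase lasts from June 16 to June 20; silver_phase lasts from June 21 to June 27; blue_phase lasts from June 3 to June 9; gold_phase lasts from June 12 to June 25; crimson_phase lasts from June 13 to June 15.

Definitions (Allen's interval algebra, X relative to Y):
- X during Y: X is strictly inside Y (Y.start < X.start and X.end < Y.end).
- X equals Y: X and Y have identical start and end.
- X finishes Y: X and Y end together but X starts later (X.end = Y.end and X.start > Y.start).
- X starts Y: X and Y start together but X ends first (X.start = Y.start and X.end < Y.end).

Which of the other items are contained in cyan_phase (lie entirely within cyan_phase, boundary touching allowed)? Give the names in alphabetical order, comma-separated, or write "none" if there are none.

amber_phase, crimson_phase, red_phase

Target cyan_phase = [June 13, June 20].
amber_phase [June 16, June 20] → finishes → yes.
blue_phase [June 3, June 9] → before → no.
crimson_phase [June 13, June 15] → starts → yes.
gold_phase [June 12, June 25] → contains → no.
green_phase [June 13, June 23] → started-by → no.
red_phase [June 15, June 20] → finishes → yes.
silver_phase [June 21, June 27] → after → no.
teal_phase [June 12, June 24] → contains → no.
violet_phase [June 2, June 14] → overlaps → no.
Result: amber_phase, crimson_phase, red_phase.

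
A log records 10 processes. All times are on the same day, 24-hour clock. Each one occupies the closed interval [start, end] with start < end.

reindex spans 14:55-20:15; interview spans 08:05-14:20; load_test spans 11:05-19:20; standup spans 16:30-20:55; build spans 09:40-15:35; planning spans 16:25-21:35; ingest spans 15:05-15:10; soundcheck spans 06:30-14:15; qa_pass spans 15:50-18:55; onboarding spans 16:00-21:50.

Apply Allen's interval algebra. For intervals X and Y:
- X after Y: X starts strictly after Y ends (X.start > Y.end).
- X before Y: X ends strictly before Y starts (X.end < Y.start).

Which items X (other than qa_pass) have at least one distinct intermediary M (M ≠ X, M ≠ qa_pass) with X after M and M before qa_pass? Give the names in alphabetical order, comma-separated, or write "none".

Target qa_pass = [15:50, 18:55].
Intermediaries M with M before qa_pass: build, ingest, interview, soundcheck.
Via build — items with X after build: onboarding, planning, standup.
Via ingest — items with X after ingest: onboarding, planning, standup.
Via interview — items with X after interview: ingest, onboarding, planning, reindex, standup.
Via soundcheck — items with X after soundcheck: ingest, onboarding, planning, reindex, standup.
Union: ingest, onboarding, planning, reindex, standup.

ingest, onboarding, planning, reindex, standup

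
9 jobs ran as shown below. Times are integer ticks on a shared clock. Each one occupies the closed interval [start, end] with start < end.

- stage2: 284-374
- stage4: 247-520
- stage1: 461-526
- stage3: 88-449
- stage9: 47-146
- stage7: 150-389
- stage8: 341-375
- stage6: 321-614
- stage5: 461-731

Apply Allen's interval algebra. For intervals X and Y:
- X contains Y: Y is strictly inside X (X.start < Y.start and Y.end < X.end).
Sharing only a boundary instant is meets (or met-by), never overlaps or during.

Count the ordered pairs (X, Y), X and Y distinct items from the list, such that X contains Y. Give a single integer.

Checking all 72 ordered pairs for relation 'contains'; matching pairs in alphabetical order:
(stage3, stage2): stage3 contains stage2 ✓
(stage3, stage7): stage3 contains stage7 ✓
(stage3, stage8): stage3 contains stage8 ✓
(stage4, stage2): stage4 contains stage2 ✓
(stage4, stage8): stage4 contains stage8 ✓
(stage6, stage1): stage6 contains stage1 ✓
(stage6, stage8): stage6 contains stage8 ✓
(stage7, stage2): stage7 contains stage2 ✓
(stage7, stage8): stage7 contains stage8 ✓
Count: 9.

9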